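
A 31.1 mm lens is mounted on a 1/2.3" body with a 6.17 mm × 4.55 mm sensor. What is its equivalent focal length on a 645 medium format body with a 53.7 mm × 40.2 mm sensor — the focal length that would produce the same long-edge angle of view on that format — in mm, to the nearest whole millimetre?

271 mm

Equal angle of view means equal width/f ratio, so f₂ = f₁ · (width₂/width₁) = 31.1 × 53.7/6.17.
f₂ = 31.1 × 8.70340 ≈ 270.676 mm.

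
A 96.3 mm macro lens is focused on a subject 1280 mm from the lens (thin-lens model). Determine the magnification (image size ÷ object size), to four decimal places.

0.0814×

Thin lens: 1/f = 1/dₒ + 1/dᵢ → 1/dᵢ = 1/96.3 − 1/1280 = 0.0096030 mm⁻¹, so dᵢ ≈ 104.1345 mm.
Magnification m = dᵢ/dₒ = 104.1345/1280 ≈ 0.08136.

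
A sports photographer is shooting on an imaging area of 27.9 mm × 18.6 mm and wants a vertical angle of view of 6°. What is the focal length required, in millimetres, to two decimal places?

177.45 mm

From α = 2·arctan(h/2f) we get f = h / (2·tan(α/2)).
With h = 18.6 mm and α/2 = 3°, tan(α/2) ≈ 0.05241, so f ≈ 18.6 / 0.10482 ≈ 177.4546 mm.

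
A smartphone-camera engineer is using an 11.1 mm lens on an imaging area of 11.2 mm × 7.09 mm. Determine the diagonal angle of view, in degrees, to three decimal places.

61.682°

Sensor diagonal = √(11.2² + 7.09²) = √175.7081 ≈ 13.2555 mm.
Angle of view α = 2·arctan(d/2f) with d = 13.2555 mm and f = 11.1 mm.
d/2f = 0.59709; arctan(0.59709) ≈ 30.8412°, so α ≈ 61.6824°.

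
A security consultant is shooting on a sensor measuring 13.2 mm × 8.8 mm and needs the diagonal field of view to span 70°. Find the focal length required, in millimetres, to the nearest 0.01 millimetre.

11.33 mm

Sensor diagonal = √(13.2² + 8.8²) = √251.6800 ≈ 15.8644 mm.
From α = 2·arctan(d/2f) we get f = d / (2·tan(α/2)).
With d = 15.8644 mm and α/2 = 35°, tan(α/2) ≈ 0.70021, so f ≈ 15.8644 / 1.40042 ≈ 11.3284 mm.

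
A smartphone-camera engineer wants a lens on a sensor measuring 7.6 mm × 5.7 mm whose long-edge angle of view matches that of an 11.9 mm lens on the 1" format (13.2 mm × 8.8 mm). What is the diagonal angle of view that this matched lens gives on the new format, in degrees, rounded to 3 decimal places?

69.465°

Equal long-edge AOV ⇒ f₂ = f₁ · 7.6/13.2 = 11.9 × 0.57576 ≈ 6.8515 mm.
Sensor diagonal = √(7.6² + 5.7²) = √90.2500 ≈ 9.5000 mm.
Diagonal AOV on the new format = 2·arctan(9.5000 / (2 × 6.8515)) = 2·arctan(0.69328) ≈ 69.4654°.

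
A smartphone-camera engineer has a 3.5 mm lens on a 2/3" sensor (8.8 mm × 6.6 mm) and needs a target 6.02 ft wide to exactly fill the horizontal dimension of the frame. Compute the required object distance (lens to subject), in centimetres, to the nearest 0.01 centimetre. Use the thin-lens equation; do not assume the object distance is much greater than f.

W: 6.02 ft × 304.8 mm/ft = 1834.90 mm.
Magnification m = w/W = dᵢ/dₒ; combined with 1/f = 1/dₒ + 1/dᵢ this gives dₒ = f·(1 + W/w).
dₒ = 3.5 mm × (1 + 1834.9/8.8) = 3.5 × 209.5109 ≈ 733.288 mm = 73.3288 cm.

73.33 cm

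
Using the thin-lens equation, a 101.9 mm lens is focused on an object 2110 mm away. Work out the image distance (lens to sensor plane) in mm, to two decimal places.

1/dᵢ = 1/f − 1/dₒ = 1/101.9 − 1/2110 = 0.0093396 mm⁻¹.
dᵢ = 1/0.0093396 ≈ 107.0709 mm.

107.07 mm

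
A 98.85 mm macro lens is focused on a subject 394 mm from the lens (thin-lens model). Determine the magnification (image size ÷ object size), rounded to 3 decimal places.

0.335×

Thin lens: 1/f = 1/dₒ + 1/dᵢ → 1/dᵢ = 1/98.85 − 1/394 = 0.0075783 mm⁻¹, so dᵢ ≈ 131.9563 mm.
Magnification m = dᵢ/dₒ = 131.9563/394 ≈ 0.33491.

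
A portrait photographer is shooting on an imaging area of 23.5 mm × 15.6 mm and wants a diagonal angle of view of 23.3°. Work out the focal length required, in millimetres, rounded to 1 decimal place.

68.4 mm

Sensor diagonal = √(23.5² + 15.6²) = √795.6100 ≈ 28.2066 mm.
From α = 2·arctan(d/2f) we get f = d / (2·tan(α/2)).
With d = 28.2066 mm and α/2 = 11.65°, tan(α/2) ≈ 0.20618, so f ≈ 28.2066 / 0.41236 ≈ 68.4027 mm.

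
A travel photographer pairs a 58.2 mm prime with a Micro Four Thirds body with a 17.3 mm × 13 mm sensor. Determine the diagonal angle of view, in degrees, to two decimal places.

21.06°

Sensor diagonal = √(17.3² + 13²) = √468.2900 ≈ 21.6400 mm.
Angle of view α = 2·arctan(d/2f) with d = 21.6400 mm and f = 58.2 mm.
d/2f = 0.18591; arctan(0.18591) ≈ 10.5317°, so α ≈ 21.0633°.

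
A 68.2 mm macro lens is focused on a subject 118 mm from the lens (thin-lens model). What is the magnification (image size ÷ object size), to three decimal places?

1.369×

Thin lens: 1/f = 1/dₒ + 1/dᵢ → 1/dᵢ = 1/68.2 − 1/118 = 0.0061882 mm⁻¹, so dᵢ ≈ 161.5984 mm.
Magnification m = dᵢ/dₒ = 161.5984/118 ≈ 1.36948.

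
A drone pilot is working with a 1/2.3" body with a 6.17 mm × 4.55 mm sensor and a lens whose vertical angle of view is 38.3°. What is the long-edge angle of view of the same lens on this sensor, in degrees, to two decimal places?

From the vertical AOV: f = 4.55 / (2·tan(19.15°)) = 4.55 / 0.69452 ≈ 6.5513 mm.
Long-edge AOV = 2·arctan(6.17 / (2 × 6.5513)) = 2·arctan(0.47090) ≈ 50.4313°.

50.43°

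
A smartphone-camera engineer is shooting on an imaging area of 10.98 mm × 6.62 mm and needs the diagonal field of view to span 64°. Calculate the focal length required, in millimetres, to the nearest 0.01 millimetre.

10.26 mm

Sensor diagonal = √(10.98² + 6.62²) = √164.3848 ≈ 12.8213 mm.
From α = 2·arctan(d/2f) we get f = d / (2·tan(α/2)).
With d = 12.8213 mm and α/2 = 32°, tan(α/2) ≈ 0.62487, so f ≈ 12.8213 / 1.24974 ≈ 10.2592 mm.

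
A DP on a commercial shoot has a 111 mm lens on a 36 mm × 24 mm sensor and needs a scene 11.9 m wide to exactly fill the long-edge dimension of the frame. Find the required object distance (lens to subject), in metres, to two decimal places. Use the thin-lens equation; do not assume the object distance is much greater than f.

W: 11.9 m = 11900 mm.
Magnification m = w/W = dᵢ/dₒ; combined with 1/f = 1/dₒ + 1/dᵢ this gives dₒ = f·(1 + W/w).
dₒ = 111 mm × (1 + 11900/36) = 111 × 331.5556 ≈ 36802.667 mm = 36.8027 m.

36.80 m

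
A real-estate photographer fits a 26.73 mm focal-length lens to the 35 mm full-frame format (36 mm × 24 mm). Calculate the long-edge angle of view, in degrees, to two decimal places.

67.91°

Angle of view α = 2·arctan(w/2f) with w = 36 mm and f = 26.73 mm.
w/2f = 0.67340; arctan(0.67340) ≈ 33.9564°, so α ≈ 67.9127°.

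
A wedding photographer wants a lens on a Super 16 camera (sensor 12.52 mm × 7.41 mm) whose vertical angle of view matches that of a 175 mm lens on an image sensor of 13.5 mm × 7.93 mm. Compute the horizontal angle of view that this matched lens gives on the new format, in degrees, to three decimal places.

Equal vertical AOV ⇒ f₂ = f₁ · 7.41/7.93 = 175 × 0.93443 ≈ 163.5246 mm.
Horizontal AOV on the new format = 2·arctan(12.52 / (2 × 163.5246)) = 2·arctan(0.03828) ≈ 4.3846°.

4.385°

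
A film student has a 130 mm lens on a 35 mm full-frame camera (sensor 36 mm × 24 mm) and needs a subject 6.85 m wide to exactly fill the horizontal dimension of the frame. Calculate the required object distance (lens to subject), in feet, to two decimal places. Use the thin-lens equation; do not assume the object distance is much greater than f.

W: 6.85 m = 6850 mm.
Magnification m = w/W = dᵢ/dₒ; combined with 1/f = 1/dₒ + 1/dᵢ this gives dₒ = f·(1 + W/w).
dₒ = 130 mm × (1 + 6850/36) = 130 × 191.2778 ≈ 24866.111 mm = 24866.111/304.8 ft = 81.5817 ft.

81.58 ft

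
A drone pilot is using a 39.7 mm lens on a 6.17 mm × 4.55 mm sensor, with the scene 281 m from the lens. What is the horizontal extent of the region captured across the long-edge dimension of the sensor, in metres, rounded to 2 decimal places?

43.67 m

dₒ: 281 m = 281000 mm.
Similar triangles through the lens centre give W/dₒ = w/dᵢ; with 1/f = 1/dₒ + 1/dᵢ this gives W = w·(dₒ − f)/f.
W = 6.17 mm × (281000 − 39.7) / 39.7 = 6.17 × 7077.0856 ≈ 43665.618 mm = 43.6656 m.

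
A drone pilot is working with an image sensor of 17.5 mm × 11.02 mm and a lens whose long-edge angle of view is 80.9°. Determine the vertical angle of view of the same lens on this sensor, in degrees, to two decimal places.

56.46°

From the long-edge AOV: f = 17.5 / (2·tan(40.45°)) = 17.5 / 1.70515 ≈ 10.2631 mm.
Vertical AOV = 2·arctan(11.02 / (2 × 10.2631)) = 2·arctan(0.53688) ≈ 56.4607°.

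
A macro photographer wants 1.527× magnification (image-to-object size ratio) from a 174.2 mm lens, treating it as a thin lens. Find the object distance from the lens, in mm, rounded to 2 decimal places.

288.28 mm

With m = dᵢ/dₒ and 1/f = 1/dₒ + 1/dᵢ, substituting dᵢ = m·dₒ gives 1/f = (1 + 1/m)/dₒ, hence dₒ = f·(1 + 1/m).
dₒ = 174.2 × (1 + 1/1.527) = 174.2 × 1.65488 ≈ 288.280 mm.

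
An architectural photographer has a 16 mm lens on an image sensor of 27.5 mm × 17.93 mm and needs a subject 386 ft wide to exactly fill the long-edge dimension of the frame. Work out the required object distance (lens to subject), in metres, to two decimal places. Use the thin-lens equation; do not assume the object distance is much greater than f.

W: 386 ft × 304.8 mm/ft = 117652.80 mm.
Magnification m = w/W = dᵢ/dₒ; combined with 1/f = 1/dₒ + 1/dᵢ this gives dₒ = f·(1 + W/w).
dₒ = 16 mm × (1 + 117653/27.5) = 16 × 4279.2835 ≈ 68468.536 mm = 68.4685 m.

68.47 m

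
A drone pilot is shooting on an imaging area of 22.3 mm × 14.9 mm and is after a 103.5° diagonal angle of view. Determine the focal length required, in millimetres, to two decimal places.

10.57 mm

Sensor diagonal = √(22.3² + 14.9²) = √719.3000 ≈ 26.8198 mm.
From α = 2·arctan(d/2f) we get f = d / (2·tan(α/2)).
With d = 26.8198 mm and α/2 = 51.75°, tan(α/2) ≈ 1.26849, so f ≈ 26.8198 / 2.53699 ≈ 10.5715 mm.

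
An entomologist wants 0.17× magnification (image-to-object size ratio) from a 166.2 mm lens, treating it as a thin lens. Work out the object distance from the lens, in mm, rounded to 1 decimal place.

With m = dᵢ/dₒ and 1/f = 1/dₒ + 1/dᵢ, substituting dᵢ = m·dₒ gives 1/f = (1 + 1/m)/dₒ, hence dₒ = f·(1 + 1/m).
dₒ = 166.2 × (1 + 1/0.17) = 166.2 × 6.88235 ≈ 1143.847 mm.

1143.8 mm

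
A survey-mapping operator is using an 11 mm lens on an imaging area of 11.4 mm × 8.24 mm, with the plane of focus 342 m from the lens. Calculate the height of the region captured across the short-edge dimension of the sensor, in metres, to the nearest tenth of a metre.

256.2 m

dₒ: 342 m = 342000 mm.
Similar triangles through the lens centre give W/dₒ = h/dᵢ; with 1/f = 1/dₒ + 1/dᵢ this gives W = h·(dₒ − f)/f.
W = 8.24 mm × (342000 − 11) / 11 = 8.24 × 31089.9091 ≈ 256180.851 mm = 256.181 m.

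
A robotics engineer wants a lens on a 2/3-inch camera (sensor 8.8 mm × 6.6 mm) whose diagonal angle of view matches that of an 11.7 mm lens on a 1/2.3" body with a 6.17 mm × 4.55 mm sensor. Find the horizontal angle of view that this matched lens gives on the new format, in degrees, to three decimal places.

Sensor diagonal = √(6.17² + 4.55²) = √58.7714 ≈ 7.6663 mm.
Sensor diagonal = √(8.8² + 6.6²) = √121.0000 ≈ 11.0000 mm.
Equal diagonal AOV ⇒ f₂ = f₁ · 11.0000/7.6663 = 11.7 × 1.43486 ≈ 16.7879 mm.
Horizontal AOV on the new format = 2·arctan(8.8 / (2 × 16.7879)) = 2·arctan(0.26209) ≈ 29.3731°.

29.373°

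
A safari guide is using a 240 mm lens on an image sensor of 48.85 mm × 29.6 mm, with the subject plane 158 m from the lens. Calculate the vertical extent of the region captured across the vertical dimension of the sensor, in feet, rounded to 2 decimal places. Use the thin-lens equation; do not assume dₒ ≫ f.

63.84 ft

dₒ: 158 m = 158000 mm.
Similar triangles through the lens centre give W/dₒ = h/dᵢ; with 1/f = 1/dₒ + 1/dᵢ this gives W = h·(dₒ − f)/f.
W = 29.6 mm × (158000 − 240) / 240 = 29.6 × 657.3333 ≈ 19457.067 mm = 19457.067/304.8 ft = 63.8355 ft.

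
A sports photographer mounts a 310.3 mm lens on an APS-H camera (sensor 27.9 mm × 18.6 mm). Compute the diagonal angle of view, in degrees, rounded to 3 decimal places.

6.185°

Sensor diagonal = √(27.9² + 18.6²) = √1124.3700 ≈ 33.5316 mm.
Angle of view α = 2·arctan(d/2f) with d = 33.5316 mm and f = 310.3 mm.
d/2f = 0.05403; arctan(0.05403) ≈ 3.0927°, so α ≈ 6.1855°.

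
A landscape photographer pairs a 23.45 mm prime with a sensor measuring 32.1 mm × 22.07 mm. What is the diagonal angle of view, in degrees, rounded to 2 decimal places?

79.43°

Sensor diagonal = √(32.1² + 22.07²) = √1517.4949 ≈ 38.9550 mm.
Angle of view α = 2·arctan(d/2f) with d = 38.9550 mm and f = 23.45 mm.
d/2f = 0.83060; arctan(0.83060) ≈ 39.7129°, so α ≈ 79.4259°.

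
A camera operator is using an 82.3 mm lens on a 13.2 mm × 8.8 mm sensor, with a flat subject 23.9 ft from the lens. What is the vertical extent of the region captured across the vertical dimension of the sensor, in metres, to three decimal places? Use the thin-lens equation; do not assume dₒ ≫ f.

0.770 m

dₒ: 23.9 ft × 304.8 mm/ft = 7284.72 mm.
Similar triangles through the lens centre give W/dₒ = h/dᵢ; with 1/f = 1/dₒ + 1/dᵢ this gives W = h·(dₒ − f)/f.
W = 8.8 mm × (7284.72 − 82.3) / 82.3 = 8.8 × 87.5142 ≈ 770.125 mm = 0.770125 m.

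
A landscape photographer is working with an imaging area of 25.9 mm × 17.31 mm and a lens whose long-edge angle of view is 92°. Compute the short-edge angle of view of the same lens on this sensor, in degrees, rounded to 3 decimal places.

From the long-edge AOV: f = 25.9 / (2·tan(46°)) = 25.9 / 2.07106 ≈ 12.5057 mm.
Short-edge AOV = 2·arctan(17.31 / (2 × 12.5057)) = 2·arctan(0.69209) ≈ 69.3731°.

69.373°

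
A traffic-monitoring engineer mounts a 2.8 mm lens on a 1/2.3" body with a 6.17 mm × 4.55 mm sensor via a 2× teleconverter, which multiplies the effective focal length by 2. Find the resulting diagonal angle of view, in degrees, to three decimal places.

68.782°

Effective focal length f = 2.8 × 2 = 5.6 mm.
Sensor diagonal = √(6.17² + 4.55²) = √58.7714 ≈ 7.6663 mm.
α = 2·arctan(7.666 / (2 × 5.6)) = 2·arctan(0.68449) ≈ 68.7822°.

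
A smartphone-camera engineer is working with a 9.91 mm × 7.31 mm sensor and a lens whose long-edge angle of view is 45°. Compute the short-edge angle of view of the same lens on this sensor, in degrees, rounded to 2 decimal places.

From the long-edge AOV: f = 9.91 / (2·tan(22.5°)) = 9.91 / 0.82843 ≈ 11.9624 mm.
Short-edge AOV = 2·arctan(7.31 / (2 × 11.9624)) = 2·arctan(0.30554) ≈ 33.9800°.

33.98°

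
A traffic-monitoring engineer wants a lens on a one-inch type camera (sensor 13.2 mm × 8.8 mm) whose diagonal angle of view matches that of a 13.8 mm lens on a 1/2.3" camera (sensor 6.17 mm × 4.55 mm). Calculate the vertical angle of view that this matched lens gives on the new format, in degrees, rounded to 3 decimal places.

Sensor diagonal = √(6.17² + 4.55²) = √58.7714 ≈ 7.6663 mm.
Sensor diagonal = √(13.2² + 8.8²) = √251.6800 ≈ 15.8644 mm.
Equal diagonal AOV ⇒ f₂ = f₁ · 15.8644/7.6663 = 13.8 × 2.06939 ≈ 28.5575 mm.
Vertical AOV on the new format = 2·arctan(8.8 / (2 × 28.5575)) = 2·arctan(0.15408) ≈ 17.5179°.

17.518°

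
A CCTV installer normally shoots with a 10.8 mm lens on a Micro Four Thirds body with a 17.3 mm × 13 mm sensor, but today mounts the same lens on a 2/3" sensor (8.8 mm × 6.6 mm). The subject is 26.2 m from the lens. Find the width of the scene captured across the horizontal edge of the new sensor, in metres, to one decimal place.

21.3 m

The focal length stays 10.8 mm; the relevant sensor dimension is now w = 8.8 mm. Object distance dₒ = 26.2 m = 26200 mm.
Thin-lens field width W = w·(dₒ − f)/f = 8.8 × (26200 − 10.8)/10.8 ≈ 21339.348 mm = 21.3393 m.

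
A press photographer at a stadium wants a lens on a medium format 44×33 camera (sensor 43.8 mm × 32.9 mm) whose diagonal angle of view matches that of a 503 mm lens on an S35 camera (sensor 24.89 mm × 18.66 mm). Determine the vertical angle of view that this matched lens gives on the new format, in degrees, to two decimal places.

Sensor diagonal = √(24.89² + 18.66²) = √967.7077 ≈ 31.1080 mm.
Sensor diagonal = √(43.8² + 32.9²) = √3000.8500 ≈ 54.7800 mm.
Equal diagonal AOV ⇒ f₂ = f₁ · 54.7800/31.1080 = 503 × 1.76096 ≈ 885.7640 mm.
Vertical AOV on the new format = 2·arctan(32.9 / (2 × 885.7640)) = 2·arctan(0.01857) ≈ 2.1279°.

2.13°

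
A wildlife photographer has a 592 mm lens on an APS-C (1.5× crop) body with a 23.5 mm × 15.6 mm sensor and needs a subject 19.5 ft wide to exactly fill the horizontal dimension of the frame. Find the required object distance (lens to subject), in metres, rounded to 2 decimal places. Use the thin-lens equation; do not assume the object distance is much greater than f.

W: 19.5 ft × 304.8 mm/ft = 5943.60 mm.
Magnification m = w/W = dᵢ/dₒ; combined with 1/f = 1/dₒ + 1/dᵢ this gives dₒ = f·(1 + W/w).
dₒ = 592 mm × (1 + 5943.6/23.5) = 592 × 253.9191 ≈ 150320.131 mm = 150.32 m.

150.32 m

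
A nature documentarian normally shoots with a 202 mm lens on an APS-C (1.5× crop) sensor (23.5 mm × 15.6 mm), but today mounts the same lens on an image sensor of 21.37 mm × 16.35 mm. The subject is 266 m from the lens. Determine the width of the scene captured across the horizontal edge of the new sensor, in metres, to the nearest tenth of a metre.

The focal length stays 202 mm; the relevant sensor dimension is now w = 21.37 mm. Object distance dₒ = 266 m = 266000 mm.
Thin-lens field width W = w·(dₒ − f)/f = 21.37 × (266000 − 202)/202 ≈ 28119.323 mm = 28.1193 m.

28.1 m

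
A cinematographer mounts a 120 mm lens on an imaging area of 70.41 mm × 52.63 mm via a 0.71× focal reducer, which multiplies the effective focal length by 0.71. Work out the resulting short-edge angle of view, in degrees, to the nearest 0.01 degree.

Effective focal length f = 120 × 0.71 = 85.2 mm.
α = 2·arctan(52.63 / (2 × 85.2)) = 2·arctan(0.30886) ≈ 34.3278°.

34.33°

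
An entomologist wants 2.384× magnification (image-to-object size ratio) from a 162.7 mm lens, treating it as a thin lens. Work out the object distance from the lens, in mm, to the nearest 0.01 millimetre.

With m = dᵢ/dₒ and 1/f = 1/dₒ + 1/dᵢ, substituting dᵢ = m·dₒ gives 1/f = (1 + 1/m)/dₒ, hence dₒ = f·(1 + 1/m).
dₒ = 162.7 × (1 + 1/2.384) = 162.7 × 1.41946 ≈ 230.947 mm.

230.95 mm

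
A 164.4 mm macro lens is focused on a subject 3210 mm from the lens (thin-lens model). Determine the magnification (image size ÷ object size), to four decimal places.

0.0540×

Thin lens: 1/f = 1/dₒ + 1/dᵢ → 1/dᵢ = 1/164.4 − 1/3210 = 0.0057712 mm⁻¹, so dᵢ ≈ 173.2742 mm.
Magnification m = dᵢ/dₒ = 173.2742/3210 ≈ 0.05398.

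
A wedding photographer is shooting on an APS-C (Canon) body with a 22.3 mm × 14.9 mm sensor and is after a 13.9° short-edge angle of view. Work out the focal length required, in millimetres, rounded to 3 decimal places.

61.116 mm

From α = 2·arctan(h/2f) we get f = h / (2·tan(α/2)).
With h = 14.9 mm and α/2 = 6.95°, tan(α/2) ≈ 0.12190, so f ≈ 14.9 / 0.24380 ≈ 61.1163 mm.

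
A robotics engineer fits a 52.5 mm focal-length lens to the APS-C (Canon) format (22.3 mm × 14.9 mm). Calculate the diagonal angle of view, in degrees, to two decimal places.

Sensor diagonal = √(22.3² + 14.9²) = √719.3000 ≈ 26.8198 mm.
Angle of view α = 2·arctan(d/2f) with d = 26.8198 mm and f = 52.5 mm.
d/2f = 0.25543; arctan(0.25543) ≈ 14.3285°, so α ≈ 28.6570°.

28.66°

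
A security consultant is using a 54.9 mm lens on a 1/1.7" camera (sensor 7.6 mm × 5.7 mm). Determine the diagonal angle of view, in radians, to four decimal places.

Sensor diagonal = √(7.6² + 5.7²) = √90.2500 ≈ 9.5000 mm.
Angle of view α = 2·arctan(d/2f) with d = 9.5000 mm and f = 54.9 mm.
d/2f = 0.08652; arctan(0.08652) ≈ 0.0863 rad, so α ≈ 0.1726 rad.

0.1726 rad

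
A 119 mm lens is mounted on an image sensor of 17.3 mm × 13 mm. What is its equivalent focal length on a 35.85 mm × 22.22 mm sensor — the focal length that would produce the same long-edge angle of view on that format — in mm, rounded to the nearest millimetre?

Equal angle of view means equal width/f ratio, so f₂ = f₁ · (width₂/width₁) = 119 × 35.85/17.3.
f₂ = 119 × 2.07225 ≈ 246.598 mm.

247 mm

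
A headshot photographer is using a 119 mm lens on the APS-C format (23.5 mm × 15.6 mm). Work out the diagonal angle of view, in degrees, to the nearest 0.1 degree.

13.5°

Sensor diagonal = √(23.5² + 15.6²) = √795.6100 ≈ 28.2066 mm.
Angle of view α = 2·arctan(d/2f) with d = 28.2066 mm and f = 119 mm.
d/2f = 0.11851; arctan(0.11851) ≈ 6.7589°, so α ≈ 13.5178°.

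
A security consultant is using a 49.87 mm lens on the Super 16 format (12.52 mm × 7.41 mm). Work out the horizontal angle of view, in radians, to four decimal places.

0.2497 rad

Angle of view α = 2·arctan(w/2f) with w = 12.52 mm and f = 49.87 mm.
w/2f = 0.12553; arctan(0.12553) ≈ 0.1249 rad, so α ≈ 0.2497 rad.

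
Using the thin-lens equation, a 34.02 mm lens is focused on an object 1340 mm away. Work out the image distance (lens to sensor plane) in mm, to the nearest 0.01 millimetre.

1/dᵢ = 1/f − 1/dₒ = 1/34.02 − 1/1340 = 0.0286482 mm⁻¹.
dᵢ = 1/0.0286482 ≈ 34.9062 mm.

34.91 mm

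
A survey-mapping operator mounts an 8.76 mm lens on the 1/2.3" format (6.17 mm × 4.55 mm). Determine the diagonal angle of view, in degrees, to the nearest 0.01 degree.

Sensor diagonal = √(6.17² + 4.55²) = √58.7714 ≈ 7.6663 mm.
Angle of view α = 2·arctan(d/2f) with d = 7.6663 mm and f = 8.76 mm.
d/2f = 0.43757; arctan(0.43757) ≈ 23.6328°, so α ≈ 47.2656°.

47.27°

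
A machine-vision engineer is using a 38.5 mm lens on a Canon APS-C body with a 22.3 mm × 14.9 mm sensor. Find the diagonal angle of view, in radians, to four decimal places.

0.6703 rad

Sensor diagonal = √(22.3² + 14.9²) = √719.3000 ≈ 26.8198 mm.
Angle of view α = 2·arctan(d/2f) with d = 26.8198 mm and f = 38.5 mm.
d/2f = 0.34831; arctan(0.34831) ≈ 0.3352 rad, so α ≈ 0.6703 rad.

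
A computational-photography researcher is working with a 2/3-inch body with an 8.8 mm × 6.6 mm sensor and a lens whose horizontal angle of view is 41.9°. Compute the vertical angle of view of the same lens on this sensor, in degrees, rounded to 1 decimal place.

From the horizontal AOV: f = 8.8 / (2·tan(20.95°)) = 8.8 / 0.76573 ≈ 11.4924 mm.
Vertical AOV = 2·arctan(6.6 / (2 × 11.4924)) = 2·arctan(0.28715) ≈ 32.0426°.

32.0°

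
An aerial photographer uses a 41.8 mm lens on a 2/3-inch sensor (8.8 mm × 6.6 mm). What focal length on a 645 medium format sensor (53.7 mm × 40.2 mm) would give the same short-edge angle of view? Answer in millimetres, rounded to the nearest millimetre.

Equal angle of view means equal height/f ratio, so f₂ = f₁ · (height₂/height₁) = 41.8 × 40.2/6.6.
f₂ = 41.8 × 6.09091 ≈ 254.600 mm.

255 mm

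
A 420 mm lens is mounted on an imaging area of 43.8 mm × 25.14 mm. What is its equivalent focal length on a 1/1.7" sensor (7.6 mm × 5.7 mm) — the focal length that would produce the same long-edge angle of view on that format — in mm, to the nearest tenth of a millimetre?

Equal angle of view means equal width/f ratio, so f₂ = f₁ · (width₂/width₁) = 420 × 7.6/43.8.
f₂ = 420 × 0.17352 ≈ 72.877 mm.

72.9 mm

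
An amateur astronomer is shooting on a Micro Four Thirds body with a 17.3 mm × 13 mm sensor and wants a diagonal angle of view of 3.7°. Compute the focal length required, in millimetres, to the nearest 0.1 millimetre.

Sensor diagonal = √(17.3² + 13²) = √468.2900 ≈ 21.6400 mm.
From α = 2·arctan(d/2f) we get f = d / (2·tan(α/2)).
With d = 21.6400 mm and α/2 = 1.85°, tan(α/2) ≈ 0.03230, so f ≈ 21.6400 / 0.06460 ≈ 334.9866 mm.

335.0 mm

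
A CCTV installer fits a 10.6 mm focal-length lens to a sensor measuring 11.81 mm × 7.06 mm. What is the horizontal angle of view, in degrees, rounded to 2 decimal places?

58.24°

Angle of view α = 2·arctan(w/2f) with w = 11.81 mm and f = 10.6 mm.
w/2f = 0.55708; arctan(0.55708) ≈ 29.1211°, so α ≈ 58.2422°.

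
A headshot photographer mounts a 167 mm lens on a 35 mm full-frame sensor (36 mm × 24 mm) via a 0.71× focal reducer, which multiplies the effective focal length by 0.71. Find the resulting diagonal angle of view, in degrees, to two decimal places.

Effective focal length f = 167 × 0.71 = 118.57 mm.
Sensor diagonal = √(36² + 24²) = √1872.0000 ≈ 43.2666 mm.
α = 2·arctan(43.267 / (2 × 118.57)) = 2·arctan(0.18245) ≈ 20.6800°.

20.68°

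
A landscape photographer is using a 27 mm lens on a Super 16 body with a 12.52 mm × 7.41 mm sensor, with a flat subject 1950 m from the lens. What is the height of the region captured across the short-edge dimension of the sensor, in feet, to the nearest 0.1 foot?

dₒ: 1950 m = 1.95e+06 mm.
Similar triangles through the lens centre give W/dₒ = h/dᵢ; with 1/f = 1/dₒ + 1/dᵢ this gives W = h·(dₒ − f)/f.
W = 7.41 mm × (1.95e+06 − 27) / 27 = 7.41 × 72221.2222 ≈ 535159.257 mm = 535159.257/304.8 ft = 1755.77 ft.

1755.8 ft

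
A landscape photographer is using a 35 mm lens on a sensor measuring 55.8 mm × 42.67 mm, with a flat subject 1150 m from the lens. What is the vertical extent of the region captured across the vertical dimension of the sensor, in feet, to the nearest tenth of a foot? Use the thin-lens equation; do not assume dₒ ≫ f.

dₒ: 1150 m = 1.15e+06 mm.
Similar triangles through the lens centre give W/dₒ = h/dᵢ; with 1/f = 1/dₒ + 1/dᵢ this gives W = h·(dₒ − f)/f.
W = 42.67 mm × (1.15e+06 − 35) / 35 = 42.67 × 32856.1429 ≈ 1401971.616 mm = 1401971.616/304.8 ft = 4599.64 ft.

4599.6 ft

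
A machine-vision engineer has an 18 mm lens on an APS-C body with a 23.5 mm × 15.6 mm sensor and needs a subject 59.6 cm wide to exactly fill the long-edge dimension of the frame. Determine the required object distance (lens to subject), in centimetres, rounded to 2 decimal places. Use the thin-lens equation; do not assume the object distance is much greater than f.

W: 59.6 cm = 596 mm.
Magnification m = w/W = dᵢ/dₒ; combined with 1/f = 1/dₒ + 1/dᵢ this gives dₒ = f·(1 + W/w).
dₒ = 18 mm × (1 + 596/23.5) = 18 × 26.3617 ≈ 474.511 mm = 47.4511 cm.

47.45 cm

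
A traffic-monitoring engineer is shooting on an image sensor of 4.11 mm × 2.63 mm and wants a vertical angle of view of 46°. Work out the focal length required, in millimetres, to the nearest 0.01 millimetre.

From α = 2·arctan(h/2f) we get f = h / (2·tan(α/2)).
With h = 2.63 mm and α/2 = 23°, tan(α/2) ≈ 0.42447, so f ≈ 2.63 / 0.84895 ≈ 3.0979 mm.

3.10 mm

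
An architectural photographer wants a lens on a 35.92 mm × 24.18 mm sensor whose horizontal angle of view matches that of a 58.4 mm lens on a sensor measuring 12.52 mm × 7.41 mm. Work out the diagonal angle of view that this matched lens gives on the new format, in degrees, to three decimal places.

14.725°

Equal horizontal AOV ⇒ f₂ = f₁ · 35.92/12.52 = 58.4 × 2.86901 ≈ 167.5502 mm.
Sensor diagonal = √(35.92² + 24.18²) = √1874.9188 ≈ 43.3003 mm.
Diagonal AOV on the new format = 2·arctan(43.3003 / (2 × 167.5502)) = 2·arctan(0.12922) ≈ 14.7255°.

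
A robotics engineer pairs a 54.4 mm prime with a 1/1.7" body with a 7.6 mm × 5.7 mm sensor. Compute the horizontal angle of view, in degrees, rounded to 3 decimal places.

Angle of view α = 2·arctan(w/2f) with w = 7.6 mm and f = 54.4 mm.
w/2f = 0.06985; arctan(0.06985) ≈ 3.9958°, so α ≈ 7.9916°.

7.992°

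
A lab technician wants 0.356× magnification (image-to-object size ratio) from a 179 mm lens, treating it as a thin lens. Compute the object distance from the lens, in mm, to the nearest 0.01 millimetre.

681.81 mm

With m = dᵢ/dₒ and 1/f = 1/dₒ + 1/dᵢ, substituting dᵢ = m·dₒ gives 1/f = (1 + 1/m)/dₒ, hence dₒ = f·(1 + 1/m).
dₒ = 179 × (1 + 1/0.356) = 179 × 3.80899 ≈ 681.809 mm.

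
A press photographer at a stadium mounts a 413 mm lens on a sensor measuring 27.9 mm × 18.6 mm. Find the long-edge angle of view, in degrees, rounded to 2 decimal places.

Angle of view α = 2·arctan(w/2f) with w = 27.9 mm and f = 413 mm.
w/2f = 0.03378; arctan(0.03378) ≈ 1.9346°, so α ≈ 3.8691°.

3.87°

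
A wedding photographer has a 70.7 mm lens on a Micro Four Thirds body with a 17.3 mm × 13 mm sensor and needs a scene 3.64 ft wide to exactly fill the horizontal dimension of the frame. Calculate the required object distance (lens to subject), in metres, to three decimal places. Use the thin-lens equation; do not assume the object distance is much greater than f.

4.605 m

W: 3.64 ft × 304.8 mm/ft = 1109.47 mm.
Magnification m = w/W = dᵢ/dₒ; combined with 1/f = 1/dₒ + 1/dᵢ this gives dₒ = f·(1 + W/w).
dₒ = 70.7 mm × (1 + 1109.47/17.3) = 70.7 × 65.1313 ≈ 4604.785 mm = 4.60478 m.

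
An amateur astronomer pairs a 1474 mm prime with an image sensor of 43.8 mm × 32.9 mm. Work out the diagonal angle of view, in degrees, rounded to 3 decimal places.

2.129°

Sensor diagonal = √(43.8² + 32.9²) = √3000.8500 ≈ 54.7800 mm.
Angle of view α = 2·arctan(d/2f) with d = 54.7800 mm and f = 1474 mm.
d/2f = 0.01858; arctan(0.01858) ≈ 1.0646°, so α ≈ 2.1291°.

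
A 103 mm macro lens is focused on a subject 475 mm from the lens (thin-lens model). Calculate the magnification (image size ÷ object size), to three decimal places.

0.277×

Thin lens: 1/f = 1/dₒ + 1/dᵢ → 1/dᵢ = 1/103 − 1/475 = 0.0076035 mm⁻¹, so dᵢ ≈ 131.5188 mm.
Magnification m = dᵢ/dₒ = 131.5188/475 ≈ 0.27688.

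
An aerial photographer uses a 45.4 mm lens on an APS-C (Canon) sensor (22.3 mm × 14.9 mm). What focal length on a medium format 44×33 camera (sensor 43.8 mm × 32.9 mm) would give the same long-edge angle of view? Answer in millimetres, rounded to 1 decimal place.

Equal angle of view means equal width/f ratio, so f₂ = f₁ · (width₂/width₁) = 45.4 × 43.8/22.3.
f₂ = 45.4 × 1.96413 ≈ 89.171 mm.

89.2 mm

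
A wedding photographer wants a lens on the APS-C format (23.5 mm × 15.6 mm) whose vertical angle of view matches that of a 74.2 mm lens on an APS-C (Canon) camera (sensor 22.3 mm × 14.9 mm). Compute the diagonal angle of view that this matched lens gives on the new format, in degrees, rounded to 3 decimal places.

20.579°

Equal vertical AOV ⇒ f₂ = f₁ · 15.6/14.9 = 74.2 × 1.04698 ≈ 77.6859 mm.
Sensor diagonal = √(23.5² + 15.6²) = √795.6100 ≈ 28.2066 mm.
Diagonal AOV on the new format = 2·arctan(28.2066 / (2 × 77.6859)) = 2·arctan(0.18154) ≈ 20.5791°.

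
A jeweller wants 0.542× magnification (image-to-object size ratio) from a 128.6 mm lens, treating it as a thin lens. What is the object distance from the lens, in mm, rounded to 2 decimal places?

With m = dᵢ/dₒ and 1/f = 1/dₒ + 1/dᵢ, substituting dᵢ = m·dₒ gives 1/f = (1 + 1/m)/dₒ, hence dₒ = f·(1 + 1/m).
dₒ = 128.6 × (1 + 1/0.542) = 128.6 × 2.84502 ≈ 365.869 mm.

365.87 mm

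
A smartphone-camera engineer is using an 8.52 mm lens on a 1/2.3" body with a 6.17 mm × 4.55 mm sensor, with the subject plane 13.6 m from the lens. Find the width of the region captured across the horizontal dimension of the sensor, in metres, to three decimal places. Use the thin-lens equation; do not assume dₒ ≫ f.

9.843 m

dₒ: 13.6 m = 13600 mm.
Similar triangles through the lens centre give W/dₒ = w/dᵢ; with 1/f = 1/dₒ + 1/dᵢ this gives W = w·(dₒ − f)/f.
W = 6.17 mm × (13600 − 8.52) / 8.52 = 6.17 × 1595.2441 ≈ 9842.656 mm = 9.84266 m.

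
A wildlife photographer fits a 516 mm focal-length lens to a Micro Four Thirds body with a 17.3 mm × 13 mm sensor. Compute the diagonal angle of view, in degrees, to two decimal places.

2.40°

Sensor diagonal = √(17.3² + 13²) = √468.2900 ≈ 21.6400 mm.
Angle of view α = 2·arctan(d/2f) with d = 21.6400 mm and f = 516 mm.
d/2f = 0.02097; arctan(0.02097) ≈ 1.2013°, so α ≈ 2.4025°.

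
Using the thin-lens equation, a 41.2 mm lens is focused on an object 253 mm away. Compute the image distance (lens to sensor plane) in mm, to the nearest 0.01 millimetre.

1/dᵢ = 1/f − 1/dₒ = 1/41.2 − 1/253 = 0.0203193 mm⁻¹.
dᵢ = 1/0.0203193 ≈ 49.2144 mm.

49.21 mm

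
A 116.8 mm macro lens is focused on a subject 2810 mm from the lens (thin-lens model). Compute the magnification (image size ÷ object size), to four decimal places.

0.0434×

Thin lens: 1/f = 1/dₒ + 1/dᵢ → 1/dᵢ = 1/116.8 − 1/2810 = 0.0082058 mm⁻¹, so dᵢ ≈ 121.8654 mm.
Magnification m = dᵢ/dₒ = 121.8654/2810 ≈ 0.04337.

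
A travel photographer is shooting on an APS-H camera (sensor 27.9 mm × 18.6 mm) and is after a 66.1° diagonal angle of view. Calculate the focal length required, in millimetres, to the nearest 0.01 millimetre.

Sensor diagonal = √(27.9² + 18.6²) = √1124.3700 ≈ 33.5316 mm.
From α = 2·arctan(d/2f) we get f = d / (2·tan(α/2)).
With d = 33.5316 mm and α/2 = 33.05°, tan(α/2) ≈ 0.65065, so f ≈ 33.5316 / 1.30130 ≈ 25.7678 mm.

25.77 mm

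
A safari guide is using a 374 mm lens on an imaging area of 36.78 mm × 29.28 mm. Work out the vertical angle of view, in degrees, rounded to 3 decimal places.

Angle of view α = 2·arctan(h/2f) with h = 29.28 mm and f = 374 mm.
h/2f = 0.03914; arctan(0.03914) ≈ 2.2417°, so α ≈ 4.4833°.

4.483°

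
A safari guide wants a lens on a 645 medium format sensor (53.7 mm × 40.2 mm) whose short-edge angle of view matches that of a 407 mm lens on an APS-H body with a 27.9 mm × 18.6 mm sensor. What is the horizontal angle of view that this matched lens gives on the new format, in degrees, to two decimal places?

Equal short-edge AOV ⇒ f₂ = f₁ · 40.2/18.6 = 407 × 2.16129 ≈ 879.6452 mm.
Horizontal AOV on the new format = 2·arctan(53.7 / (2 × 879.6452)) = 2·arctan(0.03052) ≈ 3.4967°.

3.50°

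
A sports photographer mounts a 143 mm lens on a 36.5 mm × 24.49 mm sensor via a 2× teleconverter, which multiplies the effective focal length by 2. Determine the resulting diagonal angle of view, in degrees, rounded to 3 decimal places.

8.788°

Effective focal length f = 143 × 2 = 286 mm.
Sensor diagonal = √(36.5² + 24.49²) = √1932.0101 ≈ 43.9546 mm.
α = 2·arctan(43.955 / (2 × 286)) = 2·arctan(0.07684) ≈ 8.7884°.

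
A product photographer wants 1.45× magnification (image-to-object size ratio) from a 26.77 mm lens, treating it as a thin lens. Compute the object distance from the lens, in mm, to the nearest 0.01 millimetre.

45.23 mm

With m = dᵢ/dₒ and 1/f = 1/dₒ + 1/dᵢ, substituting dᵢ = m·dₒ gives 1/f = (1 + 1/m)/dₒ, hence dₒ = f·(1 + 1/m).
dₒ = 26.77 × (1 + 1/1.45) = 26.77 × 1.68966 ≈ 45.232 mm.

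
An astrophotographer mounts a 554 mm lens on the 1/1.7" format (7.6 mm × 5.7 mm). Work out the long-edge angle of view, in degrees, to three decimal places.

Angle of view α = 2·arctan(w/2f) with w = 7.6 mm and f = 554 mm.
w/2f = 0.00686; arctan(0.00686) ≈ 0.3930°, so α ≈ 0.7860°.

0.786°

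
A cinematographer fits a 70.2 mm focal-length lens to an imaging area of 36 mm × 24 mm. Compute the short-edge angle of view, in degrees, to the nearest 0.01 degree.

19.40°

Angle of view α = 2·arctan(h/2f) with h = 24 mm and f = 70.2 mm.
h/2f = 0.17094; arctan(0.17094) ≈ 9.7004°, so α ≈ 19.4008°.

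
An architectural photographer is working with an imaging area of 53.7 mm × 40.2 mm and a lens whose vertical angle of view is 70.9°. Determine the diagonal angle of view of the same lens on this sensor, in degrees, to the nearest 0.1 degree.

From the vertical AOV: f = 40.2 / (2·tan(35.45°)) = 40.2 / 1.42395 ≈ 28.2312 mm.
Sensor diagonal = √(53.7² + 40.2²) = √4499.7300 ≈ 67.0800 mm.
Diagonal AOV = 2·arctan(67.0800 / (2 × 28.2312)) = 2·arctan(1.18805) ≈ 99.8241°.

99.8°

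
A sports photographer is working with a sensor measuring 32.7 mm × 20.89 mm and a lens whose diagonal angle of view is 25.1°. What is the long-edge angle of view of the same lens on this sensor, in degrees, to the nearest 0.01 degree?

21.25°

Sensor diagonal = √(32.7² + 20.89²) = √1505.6821 ≈ 38.8031 mm.
From the diagonal AOV: f = 38.8031 / (2·tan(12.55°)) = 38.8031 / 0.44522 ≈ 87.1548 mm.
Long-edge AOV = 2·arctan(32.7 / (2 × 87.1548)) = 2·arctan(0.18760) ≈ 21.2501°.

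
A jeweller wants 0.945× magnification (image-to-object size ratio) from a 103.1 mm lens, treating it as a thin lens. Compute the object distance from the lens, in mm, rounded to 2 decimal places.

212.20 mm

With m = dᵢ/dₒ and 1/f = 1/dₒ + 1/dᵢ, substituting dᵢ = m·dₒ gives 1/f = (1 + 1/m)/dₒ, hence dₒ = f·(1 + 1/m).
dₒ = 103.1 × (1 + 1/0.945) = 103.1 × 2.05820 ≈ 212.201 mm.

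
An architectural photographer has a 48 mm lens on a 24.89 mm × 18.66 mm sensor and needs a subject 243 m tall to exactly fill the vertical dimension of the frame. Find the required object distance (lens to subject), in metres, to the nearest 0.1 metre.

W: 243 m = 243000 mm.
Magnification m = h/W = dᵢ/dₒ; combined with 1/f = 1/dₒ + 1/dᵢ this gives dₒ = f·(1 + W/h).
dₒ = 48 mm × (1 + 243000/18.66) = 48 × 13023.5080 ≈ 625128.386 mm = 625.128 m.

625.1 m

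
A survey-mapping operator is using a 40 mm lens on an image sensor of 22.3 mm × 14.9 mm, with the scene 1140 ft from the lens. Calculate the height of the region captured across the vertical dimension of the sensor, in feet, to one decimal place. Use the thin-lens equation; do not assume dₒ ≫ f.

dₒ: 1140 ft × 304.8 mm/ft = 347471.99 mm.
Similar triangles through the lens centre give W/dₒ = h/dᵢ; with 1/f = 1/dₒ + 1/dᵢ this gives W = h·(dₒ − f)/f.
W = 14.9 mm × (347472 − 40) / 40 = 14.9 × 8685.7997 ≈ 129418.416 mm = 129418.416/304.8 ft = 424.601 ft.

424.6 ft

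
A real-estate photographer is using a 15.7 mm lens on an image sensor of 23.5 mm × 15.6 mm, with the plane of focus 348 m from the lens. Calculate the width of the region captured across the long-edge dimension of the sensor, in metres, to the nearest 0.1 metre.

dₒ: 348 m = 348000 mm.
Similar triangles through the lens centre give W/dₒ = w/dᵢ; with 1/f = 1/dₒ + 1/dᵢ this gives W = w·(dₒ − f)/f.
W = 23.5 mm × (348000 − 15.7) / 15.7 = 23.5 × 22164.6051 ≈ 520868.220 mm = 520.868 m.

520.9 m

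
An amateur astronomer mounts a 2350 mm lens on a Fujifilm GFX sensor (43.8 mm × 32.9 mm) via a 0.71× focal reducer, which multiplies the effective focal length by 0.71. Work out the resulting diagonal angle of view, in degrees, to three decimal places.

1.881°

Effective focal length f = 2350 × 0.71 = 1668.5 mm.
Sensor diagonal = √(43.8² + 32.9²) = √3000.8500 ≈ 54.7800 mm.
α = 2·arctan(54.780 / (2 × 1668.5)) = 2·arctan(0.01642) ≈ 1.8810°.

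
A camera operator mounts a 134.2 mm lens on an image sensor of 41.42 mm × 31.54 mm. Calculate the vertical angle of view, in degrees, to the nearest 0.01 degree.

Angle of view α = 2·arctan(h/2f) with h = 31.54 mm and f = 134.2 mm.
h/2f = 0.11751; arctan(0.11751) ≈ 6.7022°, so α ≈ 13.4043°.

13.40°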